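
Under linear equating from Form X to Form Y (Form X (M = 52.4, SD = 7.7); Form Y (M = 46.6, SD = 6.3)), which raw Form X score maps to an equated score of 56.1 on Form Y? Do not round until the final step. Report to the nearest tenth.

64.0

Invert y = (SD_Y/SD_X)(x − M_X) + M_Y:
x = (SD_X/SD_Y)(y − M_Y) + M_X = (7.7/6.3)(56.1 − 46.6) + 52.4
x = 1.222222 × 9.500 + 52.4 = 64.0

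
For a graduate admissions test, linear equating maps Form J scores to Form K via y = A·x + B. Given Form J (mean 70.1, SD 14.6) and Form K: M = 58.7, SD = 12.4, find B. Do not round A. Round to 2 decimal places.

-0.84

A = SD_Y / SD_X = 12.4 / 14.6 = 0.849315
B = M_Y − A·M_X = 58.7 − 0.849315 × 70.1 = -0.84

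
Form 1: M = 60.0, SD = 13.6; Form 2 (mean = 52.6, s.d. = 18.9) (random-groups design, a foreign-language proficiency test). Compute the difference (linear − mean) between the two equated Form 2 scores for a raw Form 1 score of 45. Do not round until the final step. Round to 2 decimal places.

-5.85

Mean-equated: 45 + (52.6 − 60.0) = 37.60
Linear-equated: (18.9/13.6)(45 − 60.0) + 52.6 = 31.754
Difference = 31.754 − 37.60 = -5.85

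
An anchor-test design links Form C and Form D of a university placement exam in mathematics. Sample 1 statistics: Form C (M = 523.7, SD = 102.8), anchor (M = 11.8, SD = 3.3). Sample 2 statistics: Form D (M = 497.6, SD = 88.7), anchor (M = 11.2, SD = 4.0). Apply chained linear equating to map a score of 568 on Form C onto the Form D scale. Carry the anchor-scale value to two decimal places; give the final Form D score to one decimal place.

542.4

Form C → anchor (Sample 1): v = (3.3/102.8)(568 − 523.7) + 11.8 = 13.22
anchor → Form D (Sample 2): y = (88.7/4.0)(13.22 − 11.2) + 497.6 = 542.4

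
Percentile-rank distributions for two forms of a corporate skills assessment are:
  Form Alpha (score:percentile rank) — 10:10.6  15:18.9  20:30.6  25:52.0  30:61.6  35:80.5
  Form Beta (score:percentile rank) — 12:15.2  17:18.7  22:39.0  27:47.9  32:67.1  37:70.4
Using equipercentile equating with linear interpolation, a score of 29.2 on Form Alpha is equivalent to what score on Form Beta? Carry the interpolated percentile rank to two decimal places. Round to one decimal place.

PR of 29.2 on Form Alpha: 52.0 + (29.2 − 25)/(30 − 25) × (61.6 − 52.0) = 60.06
On Form Beta, PR 60.06 falls between score 27 (PR 47.9) and 32 (PR 67.1).
Interpolate: 27 + (60.06 − 47.9)/(67.1 − 47.9) × (32 − 27) = 30.2

30.2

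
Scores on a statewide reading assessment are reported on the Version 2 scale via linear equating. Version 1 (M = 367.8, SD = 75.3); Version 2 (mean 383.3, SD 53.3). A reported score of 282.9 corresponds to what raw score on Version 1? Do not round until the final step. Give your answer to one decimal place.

Invert y = (SD_Y/SD_X)(x − M_X) + M_Y:
x = (SD_X/SD_Y)(y − M_Y) + M_X = (75.3/53.3)(282.9 − 383.3) + 367.8
x = 1.412758 × -100.400 + 367.8 = 226.0

226.0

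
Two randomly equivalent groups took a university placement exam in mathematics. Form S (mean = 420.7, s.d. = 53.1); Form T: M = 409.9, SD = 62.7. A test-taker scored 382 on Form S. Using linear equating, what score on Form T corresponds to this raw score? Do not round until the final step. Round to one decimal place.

364.2

Linear equating: y = (SD_Y/SD_X)(x − M_X) + M_Y
y = (62.7/53.1)(382 − 420.7) + 409.9
y = 1.180791 × -38.7 + 409.9 = -45.6966 + 409.9 = 364.2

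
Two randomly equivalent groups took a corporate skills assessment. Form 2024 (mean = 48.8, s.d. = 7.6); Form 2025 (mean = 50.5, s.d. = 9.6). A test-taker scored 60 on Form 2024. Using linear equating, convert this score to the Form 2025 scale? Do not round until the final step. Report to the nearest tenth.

64.6

Linear equating: y = (SD_Y/SD_X)(x − M_X) + M_Y
y = (9.6/7.6)(60 − 48.8) + 50.5
y = 1.263158 × 11.2 + 50.5 = 14.1474 + 50.5 = 64.6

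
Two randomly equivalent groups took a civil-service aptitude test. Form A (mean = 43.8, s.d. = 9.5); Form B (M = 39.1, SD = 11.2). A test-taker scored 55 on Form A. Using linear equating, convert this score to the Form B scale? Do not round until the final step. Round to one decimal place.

Linear equating: y = (SD_Y/SD_X)(x − M_X) + M_Y
y = (11.2/9.5)(55 − 43.8) + 39.1
y = 1.178947 × 11.2 + 39.1 = 13.2042 + 39.1 = 52.3

52.3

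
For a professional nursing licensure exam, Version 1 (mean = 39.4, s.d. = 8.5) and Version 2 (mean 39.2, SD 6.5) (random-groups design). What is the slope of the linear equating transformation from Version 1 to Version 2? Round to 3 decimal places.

0.765

A = SD_Y / SD_X = 6.5 / 8.5 = 0.765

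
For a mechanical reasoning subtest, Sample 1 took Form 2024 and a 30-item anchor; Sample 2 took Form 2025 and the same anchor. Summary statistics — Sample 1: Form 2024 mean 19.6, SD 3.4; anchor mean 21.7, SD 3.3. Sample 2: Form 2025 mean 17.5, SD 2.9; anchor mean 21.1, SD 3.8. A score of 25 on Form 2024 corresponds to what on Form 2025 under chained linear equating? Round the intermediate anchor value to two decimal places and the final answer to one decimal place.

22.0

Form 2024 → anchor (Sample 1): v = (3.3/3.4)(25 − 19.6) + 21.7 = 26.94
anchor → Form 2025 (Sample 2): y = (2.9/3.8)(26.94 − 21.1) + 17.5 = 22.0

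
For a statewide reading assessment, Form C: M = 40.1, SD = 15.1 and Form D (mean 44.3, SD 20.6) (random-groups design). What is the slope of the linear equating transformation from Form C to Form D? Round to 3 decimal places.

1.364

A = SD_Y / SD_X = 20.6 / 15.1 = 1.364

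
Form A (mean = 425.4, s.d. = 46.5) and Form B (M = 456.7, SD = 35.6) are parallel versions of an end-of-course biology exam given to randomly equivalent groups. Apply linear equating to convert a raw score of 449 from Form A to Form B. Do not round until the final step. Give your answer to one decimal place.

Linear equating: y = (SD_Y/SD_X)(x − M_X) + M_Y
y = (35.6/46.5)(449 − 425.4) + 456.7
y = 0.765591 × 23.6 + 456.7 = 18.0680 + 456.7 = 474.8

474.8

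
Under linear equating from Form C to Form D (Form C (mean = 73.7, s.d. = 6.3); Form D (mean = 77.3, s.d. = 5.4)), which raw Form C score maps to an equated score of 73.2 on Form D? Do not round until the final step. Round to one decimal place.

68.9

Invert y = (SD_Y/SD_X)(x − M_X) + M_Y:
x = (SD_X/SD_Y)(y − M_Y) + M_X = (6.3/5.4)(73.2 − 77.3) + 73.7
x = 1.166667 × -4.100 + 73.7 = 68.9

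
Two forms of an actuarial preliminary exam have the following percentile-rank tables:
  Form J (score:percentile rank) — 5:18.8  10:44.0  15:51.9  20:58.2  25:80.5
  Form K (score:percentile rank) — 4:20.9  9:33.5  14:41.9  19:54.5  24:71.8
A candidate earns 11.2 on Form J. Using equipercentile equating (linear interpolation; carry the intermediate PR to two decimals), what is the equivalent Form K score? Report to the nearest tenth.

15.6

PR of 11.2 on Form J: 44.0 + (11.2 − 10)/(15 − 10) × (51.9 − 44.0) = 45.90
On Form K, PR 45.90 falls between score 14 (PR 41.9) and 19 (PR 54.5).
Interpolate: 14 + (45.90 − 41.9)/(54.5 − 41.9) × (19 − 14) = 15.6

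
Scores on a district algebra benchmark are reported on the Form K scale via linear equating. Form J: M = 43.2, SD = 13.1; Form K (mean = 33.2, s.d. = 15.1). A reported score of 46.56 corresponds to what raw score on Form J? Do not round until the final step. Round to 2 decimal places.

Invert y = (SD_Y/SD_X)(x − M_X) + M_Y:
x = (SD_X/SD_Y)(y − M_Y) + M_X = (13.1/15.1)(46.56 − 33.2) + 43.2
x = 0.867550 × 13.360 + 43.2 = 54.79

54.79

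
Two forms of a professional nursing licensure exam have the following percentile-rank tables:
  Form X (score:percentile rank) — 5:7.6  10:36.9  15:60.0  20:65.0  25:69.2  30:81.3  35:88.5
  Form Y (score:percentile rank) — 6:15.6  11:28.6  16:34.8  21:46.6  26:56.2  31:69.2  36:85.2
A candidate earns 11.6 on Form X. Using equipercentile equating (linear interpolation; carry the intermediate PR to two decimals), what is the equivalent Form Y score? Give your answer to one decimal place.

20.0

PR of 11.6 on Form X: 36.9 + (11.6 − 10)/(15 − 10) × (60.0 − 36.9) = 44.29
On Form Y, PR 44.29 falls between score 16 (PR 34.8) and 21 (PR 46.6).
Interpolate: 16 + (44.29 − 34.8)/(46.6 − 34.8) × (21 − 16) = 20.0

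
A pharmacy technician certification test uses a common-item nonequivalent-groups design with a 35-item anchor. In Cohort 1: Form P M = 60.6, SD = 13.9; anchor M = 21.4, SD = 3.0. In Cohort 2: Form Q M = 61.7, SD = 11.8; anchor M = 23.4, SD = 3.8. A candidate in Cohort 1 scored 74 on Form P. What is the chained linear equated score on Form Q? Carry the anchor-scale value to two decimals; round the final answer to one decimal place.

64.5

Form P → anchor (Cohort 1): v = (3.0/13.9)(74 − 60.6) + 21.4 = 24.29
anchor → Form Q (Cohort 2): y = (11.8/3.8)(24.29 − 23.4) + 61.7 = 64.5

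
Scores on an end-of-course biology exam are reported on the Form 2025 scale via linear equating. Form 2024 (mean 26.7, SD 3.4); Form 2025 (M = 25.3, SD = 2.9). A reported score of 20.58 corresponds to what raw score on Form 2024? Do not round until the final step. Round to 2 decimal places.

21.17

Invert y = (SD_Y/SD_X)(x − M_X) + M_Y:
x = (SD_X/SD_Y)(y − M_Y) + M_X = (3.4/2.9)(20.58 − 25.3) + 26.7
x = 1.172414 × -4.720 + 26.7 = 21.17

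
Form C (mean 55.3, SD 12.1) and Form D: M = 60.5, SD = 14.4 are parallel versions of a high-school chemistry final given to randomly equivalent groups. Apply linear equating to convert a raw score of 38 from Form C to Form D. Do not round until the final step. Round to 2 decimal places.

39.91

Linear equating: y = (SD_Y/SD_X)(x − M_X) + M_Y
y = (14.4/12.1)(38 − 55.3) + 60.5
y = 1.190083 × -17.3 + 60.5 = -20.5884 + 60.5 = 39.91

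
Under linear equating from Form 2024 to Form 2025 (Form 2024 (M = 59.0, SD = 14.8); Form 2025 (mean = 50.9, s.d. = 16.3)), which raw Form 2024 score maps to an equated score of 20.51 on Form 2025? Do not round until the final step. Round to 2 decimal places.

Invert y = (SD_Y/SD_X)(x − M_X) + M_Y:
x = (SD_X/SD_Y)(y − M_Y) + M_X = (14.8/16.3)(20.51 − 50.9) + 59.0
x = 0.907975 × -30.390 + 59.0 = 31.41

31.41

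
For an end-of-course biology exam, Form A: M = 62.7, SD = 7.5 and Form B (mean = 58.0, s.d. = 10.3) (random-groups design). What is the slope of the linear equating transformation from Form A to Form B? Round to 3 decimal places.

1.373

A = SD_Y / SD_X = 10.3 / 7.5 = 1.373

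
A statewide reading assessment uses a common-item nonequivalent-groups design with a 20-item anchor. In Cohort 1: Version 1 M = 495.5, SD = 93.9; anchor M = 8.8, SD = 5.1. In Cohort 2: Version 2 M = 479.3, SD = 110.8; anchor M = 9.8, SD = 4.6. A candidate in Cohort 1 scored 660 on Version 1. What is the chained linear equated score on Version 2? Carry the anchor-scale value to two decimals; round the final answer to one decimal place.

Version 1 → anchor (Cohort 1): v = (5.1/93.9)(660 − 495.5) + 8.8 = 17.73
anchor → Version 2 (Cohort 2): y = (110.8/4.6)(17.73 − 9.8) + 479.3 = 670.3

670.3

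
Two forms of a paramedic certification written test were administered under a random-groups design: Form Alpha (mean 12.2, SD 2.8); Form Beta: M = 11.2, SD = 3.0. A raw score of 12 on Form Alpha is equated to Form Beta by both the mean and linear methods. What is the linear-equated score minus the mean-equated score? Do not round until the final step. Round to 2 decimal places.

Mean-equated: 12 + (11.2 − 12.2) = 11.00
Linear-equated: (3.0/2.8)(12 − 12.2) + 11.2 = 10.986
Difference = 10.986 − 11.00 = -0.01

-0.01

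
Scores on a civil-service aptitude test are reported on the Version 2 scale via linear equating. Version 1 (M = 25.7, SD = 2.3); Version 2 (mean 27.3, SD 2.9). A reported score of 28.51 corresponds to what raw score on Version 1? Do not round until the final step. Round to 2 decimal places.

26.66

Invert y = (SD_Y/SD_X)(x − M_X) + M_Y:
x = (SD_X/SD_Y)(y − M_Y) + M_X = (2.3/2.9)(28.51 − 27.3) + 25.7
x = 0.793103 × 1.210 + 25.7 = 26.66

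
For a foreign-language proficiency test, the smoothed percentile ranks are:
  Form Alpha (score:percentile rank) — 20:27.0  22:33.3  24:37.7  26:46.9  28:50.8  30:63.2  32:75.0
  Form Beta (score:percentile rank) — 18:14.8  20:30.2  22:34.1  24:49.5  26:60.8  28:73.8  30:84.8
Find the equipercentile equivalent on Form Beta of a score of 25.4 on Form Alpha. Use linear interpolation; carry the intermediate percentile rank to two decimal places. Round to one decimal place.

PR of 25.4 on Form Alpha: 37.7 + (25.4 − 24)/(26 − 24) × (46.9 − 37.7) = 44.14
On Form Beta, PR 44.14 falls between score 22 (PR 34.1) and 24 (PR 49.5).
Interpolate: 22 + (44.14 − 34.1)/(49.5 − 34.1) × (24 − 22) = 23.3

23.3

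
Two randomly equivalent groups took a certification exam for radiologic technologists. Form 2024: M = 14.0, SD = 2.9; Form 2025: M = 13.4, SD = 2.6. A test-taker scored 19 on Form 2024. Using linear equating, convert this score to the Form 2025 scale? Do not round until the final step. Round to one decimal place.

Linear equating: y = (SD_Y/SD_X)(x − M_X) + M_Y
y = (2.6/2.9)(19 − 14.0) + 13.4
y = 0.896552 × 5.0 + 13.4 = 4.4828 + 13.4 = 17.9

17.9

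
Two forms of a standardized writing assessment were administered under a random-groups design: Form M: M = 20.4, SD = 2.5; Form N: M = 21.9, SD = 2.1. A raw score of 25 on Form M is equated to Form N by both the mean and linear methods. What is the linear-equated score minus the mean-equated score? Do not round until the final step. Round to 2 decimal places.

Mean-equated: 25 + (21.9 − 20.4) = 26.50
Linear-equated: (2.1/2.5)(25 − 20.4) + 21.9 = 25.764
Difference = 25.764 − 26.50 = -0.74

-0.74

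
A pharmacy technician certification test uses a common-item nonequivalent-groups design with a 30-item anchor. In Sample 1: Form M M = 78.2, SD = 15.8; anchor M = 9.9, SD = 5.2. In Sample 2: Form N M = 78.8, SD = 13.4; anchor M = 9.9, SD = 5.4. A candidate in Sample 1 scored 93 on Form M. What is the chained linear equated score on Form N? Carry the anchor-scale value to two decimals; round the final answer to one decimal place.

90.9

Form M → anchor (Sample 1): v = (5.2/15.8)(93 − 78.2) + 9.9 = 14.77
anchor → Form N (Sample 2): y = (13.4/5.4)(14.77 − 9.9) + 78.8 = 90.9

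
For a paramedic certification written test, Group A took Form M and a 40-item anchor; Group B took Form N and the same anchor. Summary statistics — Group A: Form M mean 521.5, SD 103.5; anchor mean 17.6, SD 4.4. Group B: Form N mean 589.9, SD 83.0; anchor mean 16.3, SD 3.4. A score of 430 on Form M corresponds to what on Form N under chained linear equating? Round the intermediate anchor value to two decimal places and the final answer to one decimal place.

Form M → anchor (Group A): v = (4.4/103.5)(430 − 521.5) + 17.6 = 13.71
anchor → Form N (Group B): y = (83.0/3.4)(13.71 − 16.3) + 589.9 = 526.7

526.7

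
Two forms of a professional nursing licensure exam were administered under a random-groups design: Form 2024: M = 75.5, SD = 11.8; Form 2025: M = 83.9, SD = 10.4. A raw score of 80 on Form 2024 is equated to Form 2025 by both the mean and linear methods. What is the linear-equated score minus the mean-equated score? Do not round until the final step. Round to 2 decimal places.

Mean-equated: 80 + (83.9 − 75.5) = 88.40
Linear-equated: (10.4/11.8)(80 − 75.5) + 83.9 = 87.866
Difference = 87.866 − 88.40 = -0.53

-0.53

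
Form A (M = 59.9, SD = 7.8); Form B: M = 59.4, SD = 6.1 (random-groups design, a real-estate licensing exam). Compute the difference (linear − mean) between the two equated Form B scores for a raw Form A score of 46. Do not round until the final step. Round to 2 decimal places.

Mean-equated: 46 + (59.4 − 59.9) = 45.50
Linear-equated: (6.1/7.8)(46 − 59.9) + 59.4 = 48.529
Difference = 48.529 − 45.50 = 3.03

3.03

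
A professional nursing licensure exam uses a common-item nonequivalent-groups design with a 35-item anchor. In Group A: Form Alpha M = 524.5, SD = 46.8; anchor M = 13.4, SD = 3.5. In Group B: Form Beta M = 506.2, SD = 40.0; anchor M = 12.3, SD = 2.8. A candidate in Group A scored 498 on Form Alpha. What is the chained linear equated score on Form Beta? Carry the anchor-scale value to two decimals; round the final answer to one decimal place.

493.6

Form Alpha → anchor (Group A): v = (3.5/46.8)(498 − 524.5) + 13.4 = 11.42
anchor → Form Beta (Group B): y = (40.0/2.8)(11.42 − 12.3) + 506.2 = 493.6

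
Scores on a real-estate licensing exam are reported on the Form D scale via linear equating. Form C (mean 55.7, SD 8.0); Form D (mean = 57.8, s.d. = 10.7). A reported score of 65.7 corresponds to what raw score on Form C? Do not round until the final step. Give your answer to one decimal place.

61.6

Invert y = (SD_Y/SD_X)(x − M_X) + M_Y:
x = (SD_X/SD_Y)(y − M_Y) + M_X = (8.0/10.7)(65.7 − 57.8) + 55.7
x = 0.747664 × 7.900 + 55.7 = 61.6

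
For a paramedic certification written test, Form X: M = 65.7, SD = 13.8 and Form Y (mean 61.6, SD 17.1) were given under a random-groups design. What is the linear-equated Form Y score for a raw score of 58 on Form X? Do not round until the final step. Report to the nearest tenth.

52.1

Linear equating: y = (SD_Y/SD_X)(x − M_X) + M_Y
y = (17.1/13.8)(58 − 65.7) + 61.6
y = 1.239130 × -7.7 + 61.6 = -9.5413 + 61.6 = 52.1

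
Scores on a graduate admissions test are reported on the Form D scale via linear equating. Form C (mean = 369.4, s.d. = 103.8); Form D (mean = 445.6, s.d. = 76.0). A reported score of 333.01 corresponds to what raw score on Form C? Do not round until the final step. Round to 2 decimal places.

Invert y = (SD_Y/SD_X)(x − M_X) + M_Y:
x = (SD_X/SD_Y)(y − M_Y) + M_X = (103.8/76.0)(333.01 − 445.6) + 369.4
x = 1.365789 × -112.590 + 369.4 = 215.63

215.63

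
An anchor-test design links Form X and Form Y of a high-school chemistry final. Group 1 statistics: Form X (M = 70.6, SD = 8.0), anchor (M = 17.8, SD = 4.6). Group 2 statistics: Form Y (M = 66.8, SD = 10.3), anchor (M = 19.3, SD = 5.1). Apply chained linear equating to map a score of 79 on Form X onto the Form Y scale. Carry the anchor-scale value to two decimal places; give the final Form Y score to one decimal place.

73.5

Form X → anchor (Group 1): v = (4.6/8.0)(79 − 70.6) + 17.8 = 22.63
anchor → Form Y (Group 2): y = (10.3/5.1)(22.63 − 19.3) + 66.8 = 73.5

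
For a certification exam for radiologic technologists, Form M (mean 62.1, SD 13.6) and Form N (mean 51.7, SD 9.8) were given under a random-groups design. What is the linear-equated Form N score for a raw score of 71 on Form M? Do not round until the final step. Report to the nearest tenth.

Linear equating: y = (SD_Y/SD_X)(x − M_X) + M_Y
y = (9.8/13.6)(71 − 62.1) + 51.7
y = 0.720588 × 8.9 + 51.7 = 6.4132 + 51.7 = 58.1

58.1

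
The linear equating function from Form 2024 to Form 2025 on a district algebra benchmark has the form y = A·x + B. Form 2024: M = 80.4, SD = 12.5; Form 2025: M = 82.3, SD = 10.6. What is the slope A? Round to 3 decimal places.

A = SD_Y / SD_X = 10.6 / 12.5 = 0.848

0.848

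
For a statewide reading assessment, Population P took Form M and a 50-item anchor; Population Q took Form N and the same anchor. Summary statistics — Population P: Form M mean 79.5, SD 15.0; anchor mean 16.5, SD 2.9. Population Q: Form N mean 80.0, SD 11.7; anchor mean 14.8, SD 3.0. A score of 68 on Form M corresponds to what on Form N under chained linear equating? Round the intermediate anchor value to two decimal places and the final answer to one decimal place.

Form M → anchor (Population P): v = (2.9/15.0)(68 − 79.5) + 16.5 = 14.28
anchor → Form N (Population Q): y = (11.7/3.0)(14.28 − 14.8) + 80.0 = 78.0

78.0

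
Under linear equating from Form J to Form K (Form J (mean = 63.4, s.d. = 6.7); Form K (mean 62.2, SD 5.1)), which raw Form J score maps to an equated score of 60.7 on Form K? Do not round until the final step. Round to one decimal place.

61.4

Invert y = (SD_Y/SD_X)(x − M_X) + M_Y:
x = (SD_X/SD_Y)(y − M_Y) + M_X = (6.7/5.1)(60.7 − 62.2) + 63.4
x = 1.313725 × -1.500 + 63.4 = 61.4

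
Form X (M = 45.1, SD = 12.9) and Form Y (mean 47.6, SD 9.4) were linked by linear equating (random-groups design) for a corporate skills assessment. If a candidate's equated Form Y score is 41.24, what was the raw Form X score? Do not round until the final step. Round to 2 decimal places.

Invert y = (SD_Y/SD_X)(x − M_X) + M_Y:
x = (SD_X/SD_Y)(y − M_Y) + M_X = (12.9/9.4)(41.24 − 47.6) + 45.1
x = 1.372340 × -6.360 + 45.1 = 36.37

36.37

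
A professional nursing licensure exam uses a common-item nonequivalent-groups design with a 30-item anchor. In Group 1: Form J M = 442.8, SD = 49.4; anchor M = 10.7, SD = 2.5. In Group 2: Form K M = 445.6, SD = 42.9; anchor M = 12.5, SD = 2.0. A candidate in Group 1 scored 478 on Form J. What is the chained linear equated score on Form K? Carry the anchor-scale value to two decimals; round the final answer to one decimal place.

Form J → anchor (Group 1): v = (2.5/49.4)(478 − 442.8) + 10.7 = 12.48
anchor → Form K (Group 2): y = (42.9/2.0)(12.48 − 12.5) + 445.6 = 445.2

445.2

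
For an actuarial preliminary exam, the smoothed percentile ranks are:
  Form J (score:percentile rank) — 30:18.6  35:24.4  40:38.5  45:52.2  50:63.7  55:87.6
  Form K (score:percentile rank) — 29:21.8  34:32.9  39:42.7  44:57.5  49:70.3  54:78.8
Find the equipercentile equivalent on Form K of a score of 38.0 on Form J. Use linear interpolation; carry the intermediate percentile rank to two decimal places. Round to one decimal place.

34.0

PR of 38.0 on Form J: 24.4 + (38.0 − 35)/(40 − 35) × (38.5 − 24.4) = 32.86
On Form K, PR 32.86 falls between score 29 (PR 21.8) and 34 (PR 32.9).
Interpolate: 29 + (32.86 − 21.8)/(32.9 − 21.8) × (34 − 29) = 34.0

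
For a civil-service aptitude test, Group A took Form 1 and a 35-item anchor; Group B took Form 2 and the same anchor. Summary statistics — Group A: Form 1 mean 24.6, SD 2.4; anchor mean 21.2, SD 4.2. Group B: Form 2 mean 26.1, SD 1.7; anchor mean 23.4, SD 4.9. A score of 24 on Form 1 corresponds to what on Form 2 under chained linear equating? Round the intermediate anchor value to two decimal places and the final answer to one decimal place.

Form 1 → anchor (Group A): v = (4.2/2.4)(24 − 24.6) + 21.2 = 20.15
anchor → Form 2 (Group B): y = (1.7/4.9)(20.15 − 23.4) + 26.1 = 25.0

25.0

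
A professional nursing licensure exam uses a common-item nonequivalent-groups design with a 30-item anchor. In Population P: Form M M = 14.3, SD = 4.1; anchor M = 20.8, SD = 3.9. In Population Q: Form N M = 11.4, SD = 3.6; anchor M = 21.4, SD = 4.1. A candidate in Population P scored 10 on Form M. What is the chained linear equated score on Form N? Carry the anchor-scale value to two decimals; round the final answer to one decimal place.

7.3

Form M → anchor (Population P): v = (3.9/4.1)(10 − 14.3) + 20.8 = 16.71
anchor → Form N (Population Q): y = (3.6/4.1)(16.71 − 21.4) + 11.4 = 7.3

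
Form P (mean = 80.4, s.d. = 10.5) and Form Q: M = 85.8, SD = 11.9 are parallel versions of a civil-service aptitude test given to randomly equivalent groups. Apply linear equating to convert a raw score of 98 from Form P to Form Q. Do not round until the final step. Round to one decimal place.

Linear equating: y = (SD_Y/SD_X)(x − M_X) + M_Y
y = (11.9/10.5)(98 − 80.4) + 85.8
y = 1.133333 × 17.6 + 85.8 = 19.9467 + 85.8 = 105.7

105.7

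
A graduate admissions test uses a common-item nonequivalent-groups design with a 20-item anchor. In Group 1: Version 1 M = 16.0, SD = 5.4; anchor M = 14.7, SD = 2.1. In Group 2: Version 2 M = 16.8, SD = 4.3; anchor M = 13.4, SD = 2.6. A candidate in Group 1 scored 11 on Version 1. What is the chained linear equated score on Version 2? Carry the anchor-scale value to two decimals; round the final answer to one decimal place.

Version 1 → anchor (Group 1): v = (2.1/5.4)(11 − 16.0) + 14.7 = 12.76
anchor → Version 2 (Group 2): y = (4.3/2.6)(12.76 − 13.4) + 16.8 = 15.7

15.7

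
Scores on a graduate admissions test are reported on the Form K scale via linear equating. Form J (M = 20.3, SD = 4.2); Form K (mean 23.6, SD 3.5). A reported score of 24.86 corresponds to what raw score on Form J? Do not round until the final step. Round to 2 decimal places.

21.81

Invert y = (SD_Y/SD_X)(x − M_X) + M_Y:
x = (SD_X/SD_Y)(y − M_Y) + M_X = (4.2/3.5)(24.86 − 23.6) + 20.3
x = 1.200000 × 1.260 + 20.3 = 21.81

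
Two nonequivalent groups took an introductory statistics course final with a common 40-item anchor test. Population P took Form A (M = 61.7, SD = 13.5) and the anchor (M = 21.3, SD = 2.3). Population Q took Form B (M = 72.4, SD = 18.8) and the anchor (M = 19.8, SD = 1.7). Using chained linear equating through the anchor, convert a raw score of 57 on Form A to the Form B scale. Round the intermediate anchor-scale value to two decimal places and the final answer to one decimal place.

Form A → anchor (Population P): v = (2.3/13.5)(57 − 61.7) + 21.3 = 20.50
anchor → Form B (Population Q): y = (18.8/1.7)(20.50 − 19.8) + 72.4 = 80.1

80.1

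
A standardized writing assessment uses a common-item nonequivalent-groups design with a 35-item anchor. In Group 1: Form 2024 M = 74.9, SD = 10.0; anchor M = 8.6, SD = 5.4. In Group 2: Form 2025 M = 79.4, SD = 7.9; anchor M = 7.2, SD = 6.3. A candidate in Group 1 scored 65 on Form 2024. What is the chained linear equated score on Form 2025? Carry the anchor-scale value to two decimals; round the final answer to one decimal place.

74.4

Form 2024 → anchor (Group 1): v = (5.4/10.0)(65 − 74.9) + 8.6 = 3.25
anchor → Form 2025 (Group 2): y = (7.9/6.3)(3.25 − 7.2) + 79.4 = 74.4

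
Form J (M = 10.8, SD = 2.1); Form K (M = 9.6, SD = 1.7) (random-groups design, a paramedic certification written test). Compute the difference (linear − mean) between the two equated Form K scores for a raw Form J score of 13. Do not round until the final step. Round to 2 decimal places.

-0.42

Mean-equated: 13 + (9.6 − 10.8) = 11.80
Linear-equated: (1.7/2.1)(13 − 10.8) + 9.6 = 11.381
Difference = 11.381 − 11.80 = -0.42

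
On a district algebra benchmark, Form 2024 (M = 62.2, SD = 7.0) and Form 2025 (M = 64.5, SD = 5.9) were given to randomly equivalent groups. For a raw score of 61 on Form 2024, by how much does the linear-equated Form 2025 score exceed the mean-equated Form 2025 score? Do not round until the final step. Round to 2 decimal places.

Mean-equated: 61 + (64.5 − 62.2) = 63.30
Linear-equated: (5.9/7.0)(61 − 62.2) + 64.5 = 63.489
Difference = 63.489 − 63.30 = 0.19

0.19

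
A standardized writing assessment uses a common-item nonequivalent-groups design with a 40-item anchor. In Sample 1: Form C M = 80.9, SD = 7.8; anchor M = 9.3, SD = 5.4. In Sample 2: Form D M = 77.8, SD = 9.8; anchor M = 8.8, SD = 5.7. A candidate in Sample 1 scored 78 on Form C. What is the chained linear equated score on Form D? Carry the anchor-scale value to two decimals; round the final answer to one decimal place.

75.2

Form C → anchor (Sample 1): v = (5.4/7.8)(78 − 80.9) + 9.3 = 7.29
anchor → Form D (Sample 2): y = (9.8/5.7)(7.29 − 8.8) + 77.8 = 75.2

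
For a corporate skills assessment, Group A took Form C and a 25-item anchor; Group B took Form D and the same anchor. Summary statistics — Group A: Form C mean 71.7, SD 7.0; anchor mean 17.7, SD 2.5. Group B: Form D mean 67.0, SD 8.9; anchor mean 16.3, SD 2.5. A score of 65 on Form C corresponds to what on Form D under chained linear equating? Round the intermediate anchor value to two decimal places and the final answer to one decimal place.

63.5

Form C → anchor (Group A): v = (2.5/7.0)(65 − 71.7) + 17.7 = 15.31
anchor → Form D (Group B): y = (8.9/2.5)(15.31 − 16.3) + 67.0 = 63.5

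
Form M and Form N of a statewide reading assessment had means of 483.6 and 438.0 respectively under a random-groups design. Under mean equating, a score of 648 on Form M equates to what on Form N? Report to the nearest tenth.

602.4

Mean equating: y = x + (M_Y − M_X) = 648 + (438.0 − 483.6) = 602.4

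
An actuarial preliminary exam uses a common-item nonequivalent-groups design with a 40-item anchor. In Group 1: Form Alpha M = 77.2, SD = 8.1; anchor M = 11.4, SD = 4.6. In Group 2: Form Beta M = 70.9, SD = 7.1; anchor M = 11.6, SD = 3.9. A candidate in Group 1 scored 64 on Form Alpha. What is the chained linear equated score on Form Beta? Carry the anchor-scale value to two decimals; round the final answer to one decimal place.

Form Alpha → anchor (Group 1): v = (4.6/8.1)(64 − 77.2) + 11.4 = 3.90
anchor → Form Beta (Group 2): y = (7.1/3.9)(3.90 − 11.6) + 70.9 = 56.9

56.9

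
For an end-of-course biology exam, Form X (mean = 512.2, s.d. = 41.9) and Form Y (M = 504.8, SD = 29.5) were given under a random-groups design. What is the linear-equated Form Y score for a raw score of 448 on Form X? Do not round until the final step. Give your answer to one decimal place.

Linear equating: y = (SD_Y/SD_X)(x − M_X) + M_Y
y = (29.5/41.9)(448 − 512.2) + 504.8
y = 0.704057 × -64.2 + 504.8 = -45.2005 + 504.8 = 459.6

459.6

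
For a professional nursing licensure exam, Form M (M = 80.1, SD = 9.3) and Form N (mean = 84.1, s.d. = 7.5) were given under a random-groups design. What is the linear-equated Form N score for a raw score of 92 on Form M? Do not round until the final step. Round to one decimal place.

Linear equating: y = (SD_Y/SD_X)(x − M_X) + M_Y
y = (7.5/9.3)(92 − 80.1) + 84.1
y = 0.806452 × 11.9 + 84.1 = 9.5968 + 84.1 = 93.7

93.7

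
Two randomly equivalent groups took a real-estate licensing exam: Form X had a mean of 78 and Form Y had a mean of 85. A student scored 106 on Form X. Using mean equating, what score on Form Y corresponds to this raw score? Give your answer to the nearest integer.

Mean equating: y = x + (M_Y − M_X) = 106 + (85 − 78) = 113

113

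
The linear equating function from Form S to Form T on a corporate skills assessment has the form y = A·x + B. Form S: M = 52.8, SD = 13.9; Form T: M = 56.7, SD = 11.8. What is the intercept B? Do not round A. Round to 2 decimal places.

A = SD_Y / SD_X = 11.8 / 13.9 = 0.848921
B = M_Y − A·M_X = 56.7 − 0.848921 × 52.8 = 11.88

11.88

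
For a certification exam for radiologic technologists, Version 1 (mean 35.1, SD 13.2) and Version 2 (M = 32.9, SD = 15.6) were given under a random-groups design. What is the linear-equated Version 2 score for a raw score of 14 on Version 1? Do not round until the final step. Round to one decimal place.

8.0

Linear equating: y = (SD_Y/SD_X)(x − M_X) + M_Y
y = (15.6/13.2)(14 − 35.1) + 32.9
y = 1.181818 × -21.1 + 32.9 = -24.9364 + 32.9 = 8.0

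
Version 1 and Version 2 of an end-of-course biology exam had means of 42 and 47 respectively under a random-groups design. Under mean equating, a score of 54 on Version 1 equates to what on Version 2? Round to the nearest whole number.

Mean equating: y = x + (M_Y − M_X) = 54 + (47 − 42) = 59

59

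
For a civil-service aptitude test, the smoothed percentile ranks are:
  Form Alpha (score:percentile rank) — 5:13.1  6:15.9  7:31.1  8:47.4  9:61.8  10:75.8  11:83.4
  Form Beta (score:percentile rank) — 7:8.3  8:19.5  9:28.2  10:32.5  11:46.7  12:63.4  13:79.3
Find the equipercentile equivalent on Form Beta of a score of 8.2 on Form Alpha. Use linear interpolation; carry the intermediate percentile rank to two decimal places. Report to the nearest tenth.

PR of 8.2 on Form Alpha: 47.4 + (8.2 − 8)/(9 − 8) × (61.8 − 47.4) = 50.28
On Form Beta, PR 50.28 falls between score 11 (PR 46.7) and 12 (PR 63.4).
Interpolate: 11 + (50.28 − 46.7)/(63.4 − 46.7) × (12 − 11) = 11.2

11.2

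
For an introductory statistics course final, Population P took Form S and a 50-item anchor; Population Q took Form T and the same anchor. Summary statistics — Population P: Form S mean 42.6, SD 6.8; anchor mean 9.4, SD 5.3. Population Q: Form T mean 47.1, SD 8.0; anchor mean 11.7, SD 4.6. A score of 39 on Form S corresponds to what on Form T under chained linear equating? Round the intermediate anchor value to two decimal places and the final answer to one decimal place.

Form S → anchor (Population P): v = (5.3/6.8)(39 − 42.6) + 9.4 = 6.59
anchor → Form T (Population Q): y = (8.0/4.6)(6.59 − 11.7) + 47.1 = 38.2

38.2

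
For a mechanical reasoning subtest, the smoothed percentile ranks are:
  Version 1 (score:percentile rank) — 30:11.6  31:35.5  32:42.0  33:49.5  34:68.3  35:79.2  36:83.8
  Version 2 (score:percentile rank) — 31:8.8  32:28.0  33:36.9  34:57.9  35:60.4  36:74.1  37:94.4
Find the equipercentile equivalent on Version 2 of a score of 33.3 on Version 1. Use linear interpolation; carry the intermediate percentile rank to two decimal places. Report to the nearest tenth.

33.9

PR of 33.3 on Version 1: 49.5 + (33.3 − 33)/(34 − 33) × (68.3 − 49.5) = 55.14
On Version 2, PR 55.14 falls between score 33 (PR 36.9) and 34 (PR 57.9).
Interpolate: 33 + (55.14 − 36.9)/(57.9 − 36.9) × (34 − 33) = 33.9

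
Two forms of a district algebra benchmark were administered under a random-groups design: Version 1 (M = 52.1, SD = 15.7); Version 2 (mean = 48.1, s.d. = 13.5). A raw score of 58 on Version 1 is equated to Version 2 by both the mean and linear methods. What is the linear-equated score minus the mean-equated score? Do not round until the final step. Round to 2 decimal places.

Mean-equated: 58 + (48.1 − 52.1) = 54.00
Linear-equated: (13.5/15.7)(58 − 52.1) + 48.1 = 53.173
Difference = 53.173 − 54.00 = -0.83

-0.83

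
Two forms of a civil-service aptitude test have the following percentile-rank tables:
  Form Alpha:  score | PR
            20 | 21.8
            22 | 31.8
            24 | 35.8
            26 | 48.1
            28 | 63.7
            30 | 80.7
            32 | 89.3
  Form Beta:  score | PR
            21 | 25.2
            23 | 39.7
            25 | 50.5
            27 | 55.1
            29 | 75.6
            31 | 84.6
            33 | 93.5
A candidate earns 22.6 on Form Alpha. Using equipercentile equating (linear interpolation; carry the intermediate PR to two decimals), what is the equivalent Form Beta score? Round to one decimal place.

22.1

PR of 22.6 on Form Alpha: 31.8 + (22.6 − 22)/(24 − 22) × (35.8 − 31.8) = 33.00
On Form Beta, PR 33.00 falls between score 21 (PR 25.2) and 23 (PR 39.7).
Interpolate: 21 + (33.00 − 25.2)/(39.7 − 25.2) × (23 − 21) = 22.1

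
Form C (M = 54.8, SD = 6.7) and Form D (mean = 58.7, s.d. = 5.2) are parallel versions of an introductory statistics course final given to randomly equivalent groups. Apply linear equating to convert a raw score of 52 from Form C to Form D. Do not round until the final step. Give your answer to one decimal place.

56.5

Linear equating: y = (SD_Y/SD_X)(x − M_X) + M_Y
y = (5.2/6.7)(52 − 54.8) + 58.7
y = 0.776119 × -2.8 + 58.7 = -2.1731 + 58.7 = 56.5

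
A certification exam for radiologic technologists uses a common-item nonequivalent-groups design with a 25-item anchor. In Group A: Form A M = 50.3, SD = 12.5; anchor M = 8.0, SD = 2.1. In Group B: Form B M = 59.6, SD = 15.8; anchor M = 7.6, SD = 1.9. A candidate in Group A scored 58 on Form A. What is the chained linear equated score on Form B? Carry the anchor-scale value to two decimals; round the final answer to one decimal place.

73.7

Form A → anchor (Group A): v = (2.1/12.5)(58 − 50.3) + 8.0 = 9.29
anchor → Form B (Group B): y = (15.8/1.9)(9.29 − 7.6) + 59.6 = 73.7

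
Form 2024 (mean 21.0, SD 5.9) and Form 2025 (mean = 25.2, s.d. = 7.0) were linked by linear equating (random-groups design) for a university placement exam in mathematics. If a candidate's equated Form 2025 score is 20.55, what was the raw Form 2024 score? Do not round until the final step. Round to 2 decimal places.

Invert y = (SD_Y/SD_X)(x − M_X) + M_Y:
x = (SD_X/SD_Y)(y − M_Y) + M_X = (5.9/7.0)(20.55 − 25.2) + 21.0
x = 0.842857 × -4.650 + 21.0 = 17.08

17.08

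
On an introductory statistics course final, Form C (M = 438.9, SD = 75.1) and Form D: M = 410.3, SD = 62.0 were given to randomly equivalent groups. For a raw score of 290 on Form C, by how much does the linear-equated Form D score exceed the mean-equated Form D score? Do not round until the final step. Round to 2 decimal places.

25.97

Mean-equated: 290 + (410.3 − 438.9) = 261.40
Linear-equated: (62.0/75.1)(290 − 438.9) + 410.3 = 287.373
Difference = 287.373 − 261.40 = 25.97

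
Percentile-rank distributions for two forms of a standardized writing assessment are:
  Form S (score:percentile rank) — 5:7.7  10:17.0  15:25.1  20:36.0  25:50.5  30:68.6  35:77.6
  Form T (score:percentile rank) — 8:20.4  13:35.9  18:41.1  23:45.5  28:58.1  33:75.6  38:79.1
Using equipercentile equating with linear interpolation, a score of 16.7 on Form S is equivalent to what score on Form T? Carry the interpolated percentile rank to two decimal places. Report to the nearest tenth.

PR of 16.7 on Form S: 25.1 + (16.7 − 15)/(20 − 15) × (36.0 − 25.1) = 28.81
On Form T, PR 28.81 falls between score 8 (PR 20.4) and 13 (PR 35.9).
Interpolate: 8 + (28.81 − 20.4)/(35.9 − 20.4) × (13 − 8) = 10.7

10.7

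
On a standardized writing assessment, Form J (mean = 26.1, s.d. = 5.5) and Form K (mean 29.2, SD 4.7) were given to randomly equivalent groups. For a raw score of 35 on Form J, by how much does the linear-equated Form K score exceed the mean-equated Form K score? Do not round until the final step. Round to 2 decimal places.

-1.29

Mean-equated: 35 + (29.2 − 26.1) = 38.10
Linear-equated: (4.7/5.5)(35 − 26.1) + 29.2 = 36.805
Difference = 36.805 − 38.10 = -1.29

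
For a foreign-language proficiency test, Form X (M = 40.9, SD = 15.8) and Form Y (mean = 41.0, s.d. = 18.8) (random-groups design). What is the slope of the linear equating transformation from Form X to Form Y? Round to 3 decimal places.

A = SD_Y / SD_X = 18.8 / 15.8 = 1.190

1.190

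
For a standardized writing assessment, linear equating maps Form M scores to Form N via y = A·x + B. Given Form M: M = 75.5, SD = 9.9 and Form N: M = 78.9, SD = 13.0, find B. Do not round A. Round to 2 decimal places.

-20.24

A = SD_Y / SD_X = 13.0 / 9.9 = 1.313131
B = M_Y − A·M_X = 78.9 − 1.313131 × 75.5 = -20.24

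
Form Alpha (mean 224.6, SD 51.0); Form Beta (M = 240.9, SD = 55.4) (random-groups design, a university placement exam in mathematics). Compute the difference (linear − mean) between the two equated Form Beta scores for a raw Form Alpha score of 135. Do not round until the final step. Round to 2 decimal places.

-7.73

Mean-equated: 135 + (240.9 − 224.6) = 151.30
Linear-equated: (55.4/51.0)(135 − 224.6) + 240.9 = 143.570
Difference = 143.570 − 151.30 = -7.73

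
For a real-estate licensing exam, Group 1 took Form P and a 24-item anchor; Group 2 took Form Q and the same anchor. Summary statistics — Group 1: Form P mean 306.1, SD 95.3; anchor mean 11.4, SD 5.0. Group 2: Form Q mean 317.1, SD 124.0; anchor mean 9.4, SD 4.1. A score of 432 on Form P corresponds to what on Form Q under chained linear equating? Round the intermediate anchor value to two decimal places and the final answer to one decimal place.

Form P → anchor (Group 1): v = (5.0/95.3)(432 − 306.1) + 11.4 = 18.01
anchor → Form Q (Group 2): y = (124.0/4.1)(18.01 − 9.4) + 317.1 = 577.5

577.5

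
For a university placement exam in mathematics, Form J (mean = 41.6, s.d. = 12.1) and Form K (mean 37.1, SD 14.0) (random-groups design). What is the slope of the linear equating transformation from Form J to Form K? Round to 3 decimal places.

A = SD_Y / SD_X = 14.0 / 12.1 = 1.157

1.157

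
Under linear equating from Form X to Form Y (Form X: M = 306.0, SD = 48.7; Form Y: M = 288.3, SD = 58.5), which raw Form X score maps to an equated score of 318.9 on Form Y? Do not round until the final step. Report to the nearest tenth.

331.5

Invert y = (SD_Y/SD_X)(x − M_X) + M_Y:
x = (SD_X/SD_Y)(y − M_Y) + M_X = (48.7/58.5)(318.9 − 288.3) + 306.0
x = 0.832479 × 30.600 + 306.0 = 331.5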